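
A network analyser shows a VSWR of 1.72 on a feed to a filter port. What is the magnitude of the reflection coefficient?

|Γ| = (S − 1)/(S + 1) = (1.72 − 1)/(1.72 + 1) = 0.72/2.72

|Γ| ≈ 0.265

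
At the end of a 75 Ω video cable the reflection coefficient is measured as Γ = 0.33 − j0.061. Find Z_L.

Z_L ≈ 147 − j20.2 Ω

Z_L = Z_0·(1 + Γ)/(1 − Γ) = 75·(1.33 − j0.061)/(0.67 + j0.061)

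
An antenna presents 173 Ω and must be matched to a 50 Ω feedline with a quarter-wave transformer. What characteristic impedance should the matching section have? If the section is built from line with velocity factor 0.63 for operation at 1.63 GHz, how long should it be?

Z_qwt ≈ 93 Ω; length ≈ 2.9 cm

Z_qwt = √(Z_0·R_L) = √(50 × 173) = √8650
λ = 0.63·c/f = 0.116 m, so l = λ/4 = 0.029 m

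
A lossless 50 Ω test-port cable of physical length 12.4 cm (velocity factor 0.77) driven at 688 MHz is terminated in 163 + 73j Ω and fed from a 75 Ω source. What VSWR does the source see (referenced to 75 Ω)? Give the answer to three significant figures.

VSWR ≈ 4.85

λ = v/f = 0.77·c / 688 MHz = 0.336 m
βl = 2π·l/λ = 2π × 0.369 = 133°
tan(βl) = -1.07
Z_in = Z_0·(Z_L + jZ_0·tanβl)/(Z_0 + jZ_L·tanβl) = 18.6 + j32.9 Ω
Γ_s = (Z_in − Z_s)/(Z_in + Z_s) = (-56.4 + j32.9)/(93.6 + j32.9), |Γ_s| = 0.658
VSWR = (1 + |Γ_s|)/(1 − |Γ_s|)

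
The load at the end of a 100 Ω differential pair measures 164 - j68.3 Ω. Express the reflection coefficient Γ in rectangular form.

Γ ≈ 0.29 − j0.184

Γ = (Z_L − Z_0)/(Z_L + Z_0) = (64 − j68.3)/(264 − j68.3)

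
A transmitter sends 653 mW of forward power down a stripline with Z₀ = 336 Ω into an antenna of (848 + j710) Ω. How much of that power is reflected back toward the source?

P_reflected ≈ 263 mW

|Γ| = |(512 + j710)/(1184 + j710)| = 0.634
|Γ|² = 0.402
P_refl = |Γ|²·P_inc = 263 mW, P_del = (1 − |Γ|²)·P_inc = 390 mW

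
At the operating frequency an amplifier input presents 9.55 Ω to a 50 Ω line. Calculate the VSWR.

For a purely resistive load, VSWR = R_L/Z_0 or Z_0/R_L (whichever > 1) = 50/9.55

VSWR ≈ 5.24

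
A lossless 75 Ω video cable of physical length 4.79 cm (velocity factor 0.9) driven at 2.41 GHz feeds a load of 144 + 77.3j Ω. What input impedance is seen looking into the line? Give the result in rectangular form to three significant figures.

Z_in ≈ 56.7 + j62.4 Ω

λ = v/f = 0.9·c / 2.41 GHz = 0.112 m
βl = 2π·l/λ = 2π × 0.428 = 154°
tan(βl) = tan(154°) = -0.489
Z_in = Z_0·(Z_L + jZ_0·tanβl)/(Z_0 + jZ_L·tanβl)
     = 75·(144 + j40.6)/(113 − j70.5)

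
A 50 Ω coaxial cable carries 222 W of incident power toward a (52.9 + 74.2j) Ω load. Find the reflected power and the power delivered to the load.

|Γ| = |(2.9 + j74.2)/(102.9 + j74.2)| = 0.585
|Γ|² = 0.343
P_refl = |Γ|²·P_inc = 76.1 W, P_del = (1 − |Γ|²)·P_inc = 146 W

P_reflected ≈ 76.1 W; P_delivered ≈ 146 W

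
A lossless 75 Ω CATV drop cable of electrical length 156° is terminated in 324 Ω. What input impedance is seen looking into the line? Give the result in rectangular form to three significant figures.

Z_in ≈ 82.6 + j126 Ω

tan(βl) = tan(156°) = -0.445
Z_in = Z_0·(Z_L + jZ_0·tanβl)/(Z_0 + jZ_L·tanβl)
     = 75·(324 − j33.4)/(75 − j144)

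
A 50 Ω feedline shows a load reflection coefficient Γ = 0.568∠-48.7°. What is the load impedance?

Z_L ≈ 59.1 − j74.5 Ω

Z_L = Z_0·(1 + Γ)/(1 − Γ) = 50·(1.37 − j0.427)/(0.625 + j0.427)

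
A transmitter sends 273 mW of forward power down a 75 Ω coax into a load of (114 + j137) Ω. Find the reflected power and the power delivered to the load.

|Γ| = |(39 + j137)/(189 + j137)| = 0.61
|Γ|² = 0.372
P_refl = |Γ|²·P_inc = 102 mW, P_del = (1 − |Γ|²)·P_inc = 171 mW

P_reflected ≈ 102 mW; P_delivered ≈ 171 mW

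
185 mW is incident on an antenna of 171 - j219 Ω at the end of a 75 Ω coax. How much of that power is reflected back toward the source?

P_reflected ≈ 97.5 mW

|Γ| = |(96 − j219)/(246 − j219)| = 0.726
|Γ|² = 0.527
P_refl = |Γ|²·P_inc = 97.5 mW, P_del = (1 − |Γ|²)·P_inc = 87.5 mW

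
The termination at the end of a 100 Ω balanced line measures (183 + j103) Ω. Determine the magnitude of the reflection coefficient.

|Γ| ≈ 0.439

Γ = (Z_L − Z_0)/(Z_L + Z_0) = (83 + j103)/(283 + j103)
|Γ| = 132/301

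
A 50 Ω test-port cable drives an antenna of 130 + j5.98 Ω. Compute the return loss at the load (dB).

Γ = (80 + j5.98)/(180 + j5.98), |Γ| = 0.445
RL = −20·log₁₀|Γ| = −20·log₁₀(0.445)

RL ≈ 7.02 dB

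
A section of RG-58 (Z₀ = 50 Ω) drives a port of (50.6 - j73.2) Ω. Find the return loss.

RL ≈ 4.61 dB

Γ = (0.6 − j73.2)/(100.6 − j73.2), |Γ| = 0.588
RL = −20·log₁₀|Γ| = −20·log₁₀(0.588)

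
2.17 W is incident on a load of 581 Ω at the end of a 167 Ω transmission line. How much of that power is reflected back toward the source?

P_reflected ≈ 0.665 W

Γ = (581 − 167)/(581 + 167) = 0.553
|Γ|² = 0.306
P_refl = |Γ|²·P_inc = 0.665 W, P_del = (1 − |Γ|²)·P_inc = 1.51 W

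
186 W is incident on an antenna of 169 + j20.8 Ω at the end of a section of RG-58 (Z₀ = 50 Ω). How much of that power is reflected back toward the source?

|Γ| = |(119 + j20.8)/(219 + j20.8)| = 0.549
|Γ|² = 0.302
P_refl = |Γ|²·P_inc = 56.1 W, P_del = (1 − |Γ|²)·P_inc = 130 W

P_reflected ≈ 56.1 W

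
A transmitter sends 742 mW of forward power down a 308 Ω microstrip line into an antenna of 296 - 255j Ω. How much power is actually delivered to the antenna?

|Γ| = |(-12 − j255)/(604 − j255)| = 0.389
|Γ|² = 0.152
P_refl = |Γ|²·P_inc = 112 mW, P_del = (1 − |Γ|²)·P_inc = 630 mW

P_delivered ≈ 630 mW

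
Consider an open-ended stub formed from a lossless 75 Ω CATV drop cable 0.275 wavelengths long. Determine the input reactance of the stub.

X_in ≈ 11.9 Ω (inductive)

βl = 2π × 0.275 = 99°
tan(βl) = -6.31
For an open-ended stub, Z_in = −jZ_0·cot(βl) = −jZ_0/tan(βl)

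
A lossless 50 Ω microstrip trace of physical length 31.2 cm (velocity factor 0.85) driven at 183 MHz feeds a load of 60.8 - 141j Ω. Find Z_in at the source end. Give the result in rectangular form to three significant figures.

Z_in ≈ 6.01 + j6.49 Ω

λ = v/f = 0.85·c / 183 MHz = 1.39 m
βl = 2π·l/λ = 2π × 0.224 = 80.6°
tan(βl) = tan(80.6°) = 6.04
Z_in = Z_0·(Z_L + jZ_0·tanβl)/(Z_0 + jZ_L·tanβl)
     = 50·(60.8 + j161)/(902 + j368)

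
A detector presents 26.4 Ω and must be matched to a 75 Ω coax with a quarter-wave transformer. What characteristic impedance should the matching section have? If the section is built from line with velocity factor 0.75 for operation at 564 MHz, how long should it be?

Z_qwt ≈ 44.5 Ω; length ≈ 9.97 cm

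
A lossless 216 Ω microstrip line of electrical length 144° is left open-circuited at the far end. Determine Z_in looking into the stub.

tan(βl) = -0.727
For an open-circuited stub, Z_in = −jZ_0·cot(βl) = −jZ_0/tan(βl)

Z_in ≈ +j297 Ω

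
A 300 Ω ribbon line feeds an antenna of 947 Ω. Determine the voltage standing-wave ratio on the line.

VSWR ≈ 3.16

For a purely resistive load, VSWR = R_L/Z_0 or Z_0/R_L (whichever > 1) = 947/300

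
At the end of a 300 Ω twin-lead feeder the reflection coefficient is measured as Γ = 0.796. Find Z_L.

Z_L ≈ 2640 Ω

Z_L = Z_0·(1 + Γ)/(1 − Γ) = 300·(1.8)/(0.204)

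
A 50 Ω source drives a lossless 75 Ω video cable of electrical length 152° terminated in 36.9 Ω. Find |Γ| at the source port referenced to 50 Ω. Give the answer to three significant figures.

|Γ| ≈ 0.293

tan(βl) = -0.532
Z_in = Z_0·(Z_L + jZ_0·tanβl)/(Z_0 + jZ_L·tanβl) = 44.3 − j28.3 Ω
Γ_s = (Z_in − Z_s)/(Z_in + Z_s) = (-5.7 − j28.3)/(94.3 − j28.3), |Γ_s| = 0.293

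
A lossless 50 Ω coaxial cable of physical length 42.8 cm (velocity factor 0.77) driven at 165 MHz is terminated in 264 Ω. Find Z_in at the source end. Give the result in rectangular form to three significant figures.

λ = v/f = 0.77·c / 165 MHz = 1.4 m
βl = 2π·l/λ = 2π × 0.306 = 110°
tan(βl) = tan(110°) = -2.74
Z_in = Z_0·(Z_L + jZ_0·tanβl)/(Z_0 + jZ_L·tanβl)
     = 50·(264 − j137)/(50 − j723)

Z_in ≈ 10.7 + j17.5 Ω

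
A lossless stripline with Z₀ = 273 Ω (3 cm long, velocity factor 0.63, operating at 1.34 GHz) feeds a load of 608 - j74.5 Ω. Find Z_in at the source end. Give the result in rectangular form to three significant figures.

Z_in ≈ 123 − j36.9 Ω

λ = v/f = 0.63·c / 1.34 GHz = 0.141 m
βl = 2π·l/λ = 2π × 0.213 = 76.6°
tan(βl) = tan(76.6°) = 4.19
Z_in = Z_0·(Z_L + jZ_0·tanβl)/(Z_0 + jZ_L·tanβl)
     = 273·(608 + j1070)/(585 + j2550)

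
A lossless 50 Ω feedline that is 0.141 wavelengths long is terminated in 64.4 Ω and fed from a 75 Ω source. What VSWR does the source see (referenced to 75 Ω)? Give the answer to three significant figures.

βl = 2π × 0.141 = 50.8°
tan(βl) = 1.22
Z_in = Z_0·(Z_L + jZ_0·tanβl)/(Z_0 + jZ_L·tanβl) = 46.2 − j11.6 Ω
Γ_s = (Z_in − Z_s)/(Z_in + Z_s) = (-28.8 − j11.6)/(121 − j11.6), |Γ_s| = 0.255
VSWR = (1 + |Γ_s|)/(1 − |Γ_s|)

VSWR ≈ 1.69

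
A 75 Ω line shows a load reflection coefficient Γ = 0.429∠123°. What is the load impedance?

Z_L ≈ 37.1 + j32.7 Ω

Z_L = Z_0·(1 + Γ)/(1 − Γ) = 75·(0.766 + j0.36)/(1.23 − j0.36)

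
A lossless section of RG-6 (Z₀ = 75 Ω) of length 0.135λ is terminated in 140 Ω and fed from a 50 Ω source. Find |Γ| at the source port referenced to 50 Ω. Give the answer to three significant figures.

|Γ| ≈ 0.343

βl = 2π × 0.135 = 48.6°
tan(βl) = 1.13
Z_in = Z_0·(Z_L + jZ_0·tanβl)/(Z_0 + jZ_L·tanβl) = 58.4 − j38.5 Ω
Γ_s = (Z_in − Z_s)/(Z_in + Z_s) = (8.38 − j38.5)/(108 − j38.5), |Γ_s| = 0.343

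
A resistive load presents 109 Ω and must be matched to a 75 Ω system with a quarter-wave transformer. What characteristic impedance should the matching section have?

Z_qwt ≈ 90.4 Ω

Z_qwt = √(Z_0·R_L) = √(75 × 109) = √8175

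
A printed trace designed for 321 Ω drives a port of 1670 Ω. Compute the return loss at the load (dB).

Γ = (1670 − 321)/(1670 + 321) = 0.678
RL = −20·log₁₀|Γ| = −20·log₁₀(0.678)

RL ≈ 3.38 dB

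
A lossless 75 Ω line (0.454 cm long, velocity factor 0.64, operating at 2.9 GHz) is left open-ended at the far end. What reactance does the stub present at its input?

λ = v/f = 0.64·c / 2.9 GHz = 0.0662 m
βl = 2π·l/λ = 2π × 0.0686 = 24.7°
tan(βl) = 0.46
For an open-ended stub, Z_in = −jZ_0·cot(βl) = −jZ_0/tan(βl)

X_in ≈ -163 Ω (capacitive)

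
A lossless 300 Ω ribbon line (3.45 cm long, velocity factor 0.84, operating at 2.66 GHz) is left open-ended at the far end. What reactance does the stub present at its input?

X_in ≈ 262 Ω (inductive)

λ = v/f = 0.84·c / 2.66 GHz = 0.0947 m
βl = 2π·l/λ = 2π × 0.364 = 131°
tan(βl) = -1.15
For an open-ended stub, Z_in = −jZ_0·cot(βl) = −jZ_0/tan(βl)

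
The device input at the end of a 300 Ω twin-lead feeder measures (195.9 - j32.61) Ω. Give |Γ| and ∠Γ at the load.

Γ = (Z_L − Z_0)/(Z_L + Z_0) = (-104.1 − j32.61)/(495.9 − j32.61)
|Γ| = 109/497 = 0.22

Γ ≈ 0.22 ∠ -159°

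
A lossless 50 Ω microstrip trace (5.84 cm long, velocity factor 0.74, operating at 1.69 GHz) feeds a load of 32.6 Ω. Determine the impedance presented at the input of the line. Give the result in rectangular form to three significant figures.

Z_in ≈ 34.9 − j9.88 Ω

λ = v/f = 0.74·c / 1.69 GHz = 0.131 m
βl = 2π·l/λ = 2π × 0.445 = 160°
tan(βl) = tan(160°) = -0.363
Z_in = Z_0·(Z_L + jZ_0·tanβl)/(Z_0 + jZ_L·tanβl)
     = 50·(32.6 − j18.2)/(50 − j11.8)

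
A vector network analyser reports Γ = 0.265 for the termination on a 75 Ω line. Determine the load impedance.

Z_L = Z_0·(1 + Γ)/(1 − Γ) = 75·(1.27)/(0.735)

Z_L ≈ 129 Ω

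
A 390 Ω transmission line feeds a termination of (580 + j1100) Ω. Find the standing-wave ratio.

VSWR ≈ 7.37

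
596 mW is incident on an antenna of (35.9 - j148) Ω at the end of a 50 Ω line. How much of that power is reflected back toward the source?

|Γ| = |(-14.1 − j148)/(85.9 − j148)| = 0.869
|Γ|² = 0.755
P_refl = |Γ|²·P_inc = 450 mW, P_del = (1 − |Γ|²)·P_inc = 146 mW

P_reflected ≈ 450 mW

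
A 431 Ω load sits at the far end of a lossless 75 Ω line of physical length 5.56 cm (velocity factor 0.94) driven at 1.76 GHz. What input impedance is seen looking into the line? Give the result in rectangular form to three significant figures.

λ = v/f = 0.94·c / 1.76 GHz = 0.16 m
βl = 2π·l/λ = 2π × 0.347 = 125°
tan(βl) = tan(125°) = -1.43
Z_in = Z_0·(Z_L + jZ_0·tanβl)/(Z_0 + jZ_L·tanβl)
     = 75·(431 − j107)/(75 − j617)

Z_in ≈ 19.1 + j50 Ω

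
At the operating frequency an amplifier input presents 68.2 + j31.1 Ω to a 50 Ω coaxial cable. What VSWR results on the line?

VSWR ≈ 1.84

Γ = (Z_L − Z_0)/(Z_L + Z_0) = (18.2 + j31.1)/(118.2 + j31.1)
|Γ| = 36/122 = 0.295
VSWR = (1 + |Γ|)/(1 − |Γ|) = 1.29/0.705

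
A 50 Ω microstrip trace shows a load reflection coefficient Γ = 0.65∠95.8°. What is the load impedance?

Z_L = Z_0·(1 + Γ)/(1 − Γ) = 50·(0.934 + j0.647)/(1.07 − j0.647)

Z_L ≈ 18.6 + j41.6 Ω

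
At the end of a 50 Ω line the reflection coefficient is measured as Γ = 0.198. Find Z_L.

Z_L ≈ 74.7 Ω

Z_L = Z_0·(1 + Γ)/(1 − Γ) = 50·(1.2)/(0.802)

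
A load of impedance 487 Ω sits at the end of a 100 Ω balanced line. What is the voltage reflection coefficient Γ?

Γ = 0.659

Γ = (Z_L − Z_0)/(Z_L + Z_0) = (487 − 100)/(487 + 100) = 387/587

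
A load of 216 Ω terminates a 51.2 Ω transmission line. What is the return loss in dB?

Γ = (216 − 51.2)/(216 + 51.2) = 0.617
RL = −20·log₁₀|Γ| = −20·log₁₀(0.617)

RL ≈ 4.2 dB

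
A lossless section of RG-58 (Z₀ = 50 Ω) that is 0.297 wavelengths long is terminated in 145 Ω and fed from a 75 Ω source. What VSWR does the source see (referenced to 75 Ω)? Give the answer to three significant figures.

βl = 2π × 0.297 = 107°
tan(βl) = -3.29
Z_in = Z_0·(Z_L + jZ_0·tanβl)/(Z_0 + jZ_L·tanβl) = 18.6 + j13.3 Ω
Γ_s = (Z_in − Z_s)/(Z_in + Z_s) = (-56.4 + j13.3)/(93.6 + j13.3), |Γ_s| = 0.612
VSWR = (1 + |Γ_s|)/(1 − |Γ_s|)

VSWR ≈ 4.16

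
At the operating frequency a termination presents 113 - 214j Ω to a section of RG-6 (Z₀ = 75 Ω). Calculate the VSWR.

Γ = (Z_L − Z_0)/(Z_L + Z_0) = (38 − j214)/(188 − j214)
|Γ| = 217/285 = 0.763
VSWR = (1 + |Γ|)/(1 − |Γ|) = 1.76/0.237

VSWR ≈ 7.44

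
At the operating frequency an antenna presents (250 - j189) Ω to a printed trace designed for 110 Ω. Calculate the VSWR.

Γ = (Z_L − Z_0)/(Z_L + Z_0) = (140 − j189)/(360 − j189)
|Γ| = 235/407 = 0.578
VSWR = (1 + |Γ|)/(1 − |Γ|) = 1.58/0.422

VSWR ≈ 3.74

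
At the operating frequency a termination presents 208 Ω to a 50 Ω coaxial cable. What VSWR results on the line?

VSWR ≈ 4.16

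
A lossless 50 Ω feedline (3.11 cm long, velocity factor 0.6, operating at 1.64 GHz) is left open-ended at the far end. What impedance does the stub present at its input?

λ = v/f = 0.6·c / 1.64 GHz = 0.11 m
βl = 2π·l/λ = 2π × 0.283 = 102°
tan(βl) = -4.7
For an open-ended stub, Z_in = −jZ_0·cot(βl) = −jZ_0/tan(βl)

Z_in ≈ +j10.6 Ω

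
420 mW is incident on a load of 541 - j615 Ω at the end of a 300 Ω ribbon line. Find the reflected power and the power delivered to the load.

|Γ| = |(241 − j615)/(841 − j615)| = 0.634
|Γ|² = 0.402
P_refl = |Γ|²·P_inc = 169 mW, P_del = (1 − |Γ|²)·P_inc = 251 mW

P_reflected ≈ 169 mW; P_delivered ≈ 251 mW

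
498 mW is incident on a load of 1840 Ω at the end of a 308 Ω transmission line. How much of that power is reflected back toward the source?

Γ = (1840 − 308)/(1840 + 308) = 0.713
|Γ|² = 0.509
P_refl = |Γ|²·P_inc = 253 mW, P_del = (1 − |Γ|²)·P_inc = 245 mW

P_reflected ≈ 253 mW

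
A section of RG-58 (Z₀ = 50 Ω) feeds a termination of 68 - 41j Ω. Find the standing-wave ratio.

VSWR ≈ 2.12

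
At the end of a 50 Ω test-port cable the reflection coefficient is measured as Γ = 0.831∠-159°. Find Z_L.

Z_L ≈ 4.77 − j9.19 Ω

Z_L = Z_0·(1 + Γ)/(1 − Γ) = 50·(0.224 − j0.298)/(1.78 + j0.298)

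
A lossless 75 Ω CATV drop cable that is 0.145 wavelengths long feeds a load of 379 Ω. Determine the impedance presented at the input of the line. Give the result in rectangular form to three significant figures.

βl = 2π × 0.145 = 52.2°
tan(βl) = tan(52.2°) = 1.29
Z_in = Z_0·(Z_L + jZ_0·tanβl)/(Z_0 + jZ_L·tanβl)
     = 75·(379 + j96.7)/(75 + j489)

Z_in ≈ 23.2 − j54.6 Ω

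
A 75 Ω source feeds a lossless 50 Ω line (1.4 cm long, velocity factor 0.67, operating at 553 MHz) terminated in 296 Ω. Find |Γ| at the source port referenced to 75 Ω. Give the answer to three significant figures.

|Γ| ≈ 0.618

λ = v/f = 0.67·c / 553 MHz = 0.363 m
βl = 2π·l/λ = 2π × 0.0385 = 13.9°
tan(βl) = 0.247
Z_in = Z_0·(Z_L + jZ_0·tanβl)/(Z_0 + jZ_L·tanβl) = 100 − j134 Ω
Γ_s = (Z_in − Z_s)/(Z_in + Z_s) = (25.2 − j134)/(175 − j134), |Γ_s| = 0.618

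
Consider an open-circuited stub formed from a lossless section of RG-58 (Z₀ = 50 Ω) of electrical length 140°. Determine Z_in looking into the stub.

Z_in ≈ +j59.6 Ω

tan(βl) = -0.839
For an open-circuited stub, Z_in = −jZ_0·cot(βl) = −jZ_0/tan(βl)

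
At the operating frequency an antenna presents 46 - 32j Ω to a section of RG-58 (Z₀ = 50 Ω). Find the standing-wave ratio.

VSWR ≈ 1.94

Γ = (Z_L − Z_0)/(Z_L + Z_0) = (-4 − j32)/(96 − j32)
|Γ| = 32.2/101 = 0.319
VSWR = (1 + |Γ|)/(1 − |Γ|) = 1.32/0.681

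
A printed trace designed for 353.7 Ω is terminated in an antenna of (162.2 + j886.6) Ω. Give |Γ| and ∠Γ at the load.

Γ ≈ 0.884 ∠ 42.4°

Γ = (Z_L − Z_0)/(Z_L + Z_0) = (-191.5 + j886.6)/(515.9 + j886.6)
|Γ| = 907/1030 = 0.884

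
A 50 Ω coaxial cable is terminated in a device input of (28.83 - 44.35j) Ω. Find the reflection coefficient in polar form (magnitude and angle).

Γ = (Z_L − Z_0)/(Z_L + Z_0) = (-21.17 − j44.35)/(78.83 − j44.35)
|Γ| = 49.1/90.4 = 0.543

Γ ≈ 0.543 ∠ -86.2°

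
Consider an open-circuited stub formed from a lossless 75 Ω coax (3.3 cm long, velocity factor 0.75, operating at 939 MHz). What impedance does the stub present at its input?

Z_in ≈ −j63.9 Ω

λ = v/f = 0.75·c / 939 MHz = 0.24 m
βl = 2π·l/λ = 2π × 0.138 = 49.6°
tan(βl) = 1.17
For an open-circuited stub, Z_in = −jZ_0·cot(βl) = −jZ_0/tan(βl)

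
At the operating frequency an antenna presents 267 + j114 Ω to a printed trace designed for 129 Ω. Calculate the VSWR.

Γ = (Z_L − Z_0)/(Z_L + Z_0) = (138 + j114)/(396 + j114)
|Γ| = 179/412 = 0.434
VSWR = (1 + |Γ|)/(1 − |Γ|) = 1.43/0.566

VSWR ≈ 2.54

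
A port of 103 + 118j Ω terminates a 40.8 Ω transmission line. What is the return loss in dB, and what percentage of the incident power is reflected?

RL ≈ 2.89 dB; 51.4% of incident power reflected

Γ = (62.2 + j118)/(143.8 + j118), |Γ| = 0.717
RL = −20·log₁₀(0.717) = 2.89 dB
P_refl/P_inc = |Γ|² = 0.514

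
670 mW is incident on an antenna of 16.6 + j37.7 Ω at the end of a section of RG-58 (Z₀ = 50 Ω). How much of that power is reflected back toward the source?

|Γ| = |(-33.4 + j37.7)/(66.6 + j37.7)| = 0.658
|Γ|² = 0.433
P_refl = |Γ|²·P_inc = 290 mW, P_del = (1 − |Γ|²)·P_inc = 380 mW

P_reflected ≈ 290 mW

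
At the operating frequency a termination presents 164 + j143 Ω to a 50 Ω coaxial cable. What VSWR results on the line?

VSWR ≈ 5.91

Γ = (Z_L − Z_0)/(Z_L + Z_0) = (114 + j143)/(214 + j143)
|Γ| = 183/257 = 0.711
VSWR = (1 + |Γ|)/(1 − |Γ|) = 1.71/0.289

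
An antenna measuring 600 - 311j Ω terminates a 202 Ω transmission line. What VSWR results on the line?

Γ = (Z_L − Z_0)/(Z_L + Z_0) = (398 − j311)/(802 − j311)
|Γ| = 505/860 = 0.587
VSWR = (1 + |Γ|)/(1 − |Γ|) = 1.59/0.413

VSWR ≈ 3.84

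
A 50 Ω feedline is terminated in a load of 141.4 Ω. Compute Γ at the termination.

Γ = (Z_L − Z_0)/(Z_L + Z_0) = (141.4 − 50)/(141.4 + 50) = 91.4/191.4

Γ = 0.478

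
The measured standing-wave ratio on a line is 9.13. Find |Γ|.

|Γ| = (S − 1)/(S + 1) = (9.13 − 1)/(9.13 + 1) = 8.13/10.1

|Γ| ≈ 0.803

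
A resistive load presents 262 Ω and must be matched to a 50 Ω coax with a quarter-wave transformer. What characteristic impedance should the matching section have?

Z_qwt = √(Z_0·R_L) = √(50 × 262) = √13100

Z_qwt ≈ 114 Ω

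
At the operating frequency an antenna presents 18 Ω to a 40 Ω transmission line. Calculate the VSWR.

For a purely resistive load, VSWR = R_L/Z_0 or Z_0/R_L (whichever > 1) = 40/18

VSWR ≈ 2.22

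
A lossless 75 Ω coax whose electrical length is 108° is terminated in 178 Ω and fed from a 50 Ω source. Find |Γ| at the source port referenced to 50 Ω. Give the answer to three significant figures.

|Γ| ≈ 0.291

tan(βl) = -3.08
Z_in = Z_0·(Z_L + jZ_0·tanβl)/(Z_0 + jZ_L·tanβl) = 34.3 + j19.7 Ω
Γ_s = (Z_in − Z_s)/(Z_in + Z_s) = (-15.7 + j19.7)/(84.3 + j19.7), |Γ_s| = 0.291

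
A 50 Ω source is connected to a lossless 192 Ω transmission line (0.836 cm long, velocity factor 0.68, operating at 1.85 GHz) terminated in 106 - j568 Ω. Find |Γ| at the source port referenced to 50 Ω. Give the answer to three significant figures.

λ = v/f = 0.68·c / 1.85 GHz = 0.11 m
βl = 2π·l/λ = 2π × 0.0758 = 27.3°
tan(βl) = 0.516
Z_in = Z_0·(Z_L + jZ_0·tanβl)/(Z_0 + jZ_L·tanβl) = 20.8 − j188 Ω
Γ_s = (Z_in − Z_s)/(Z_in + Z_s) = (-29.2 − j188)/(70.8 − j188), |Γ_s| = 0.947

|Γ| ≈ 0.947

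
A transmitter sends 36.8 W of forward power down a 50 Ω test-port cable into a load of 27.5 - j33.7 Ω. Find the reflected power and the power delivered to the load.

|Γ| = |(-22.5 − j33.7)/(77.5 − j33.7)| = 0.479
|Γ|² = 0.23
P_refl = |Γ|²·P_inc = 8.46 W, P_del = (1 − |Γ|²)·P_inc = 28.3 W

P_reflected ≈ 8.46 W; P_delivered ≈ 28.3 W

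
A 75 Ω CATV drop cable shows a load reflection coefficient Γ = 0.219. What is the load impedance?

Z_L = Z_0·(1 + Γ)/(1 − Γ) = 75·(1.22)/(0.781)

Z_L ≈ 117 Ω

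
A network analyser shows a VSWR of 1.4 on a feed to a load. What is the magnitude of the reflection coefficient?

|Γ| = (S − 1)/(S + 1) = (1.4 − 1)/(1.4 + 1) = 0.4/2.4

|Γ| ≈ 0.167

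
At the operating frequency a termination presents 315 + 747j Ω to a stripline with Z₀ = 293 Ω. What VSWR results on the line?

VSWR ≈ 7.92

Γ = (Z_L − Z_0)/(Z_L + Z_0) = (22 + j747)/(608 + j747)
|Γ| = 747/963 = 0.776
VSWR = (1 + |Γ|)/(1 − |Γ|) = 1.78/0.224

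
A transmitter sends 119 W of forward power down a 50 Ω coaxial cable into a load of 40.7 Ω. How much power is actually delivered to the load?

P_delivered ≈ 118 W

Γ = (40.7 − 50)/(40.7 + 50) = -0.103
|Γ|² = 0.0105
P_refl = |Γ|²·P_inc = 1.25 W, P_del = (1 − |Γ|²)·P_inc = 118 W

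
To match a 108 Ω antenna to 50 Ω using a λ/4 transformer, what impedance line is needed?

Z_qwt = √(Z_0·R_L) = √(50 × 108) = √5400

Z_qwt ≈ 73.5 Ω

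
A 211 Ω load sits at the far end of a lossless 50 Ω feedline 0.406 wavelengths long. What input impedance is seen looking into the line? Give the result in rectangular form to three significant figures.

βl = 2π × 0.406 = 146°
tan(βl) = tan(146°) = -0.67
Z_in = Z_0·(Z_L + jZ_0·tanβl)/(Z_0 + jZ_L·tanβl)
     = 50·(211 − j33.5)/(50 − j141)

Z_in ≈ 34 + j62.6 Ω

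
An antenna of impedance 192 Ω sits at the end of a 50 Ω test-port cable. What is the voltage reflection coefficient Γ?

Γ = 0.587

Γ = (Z_L − Z_0)/(Z_L + Z_0) = (192 − 50)/(192 + 50) = 142/242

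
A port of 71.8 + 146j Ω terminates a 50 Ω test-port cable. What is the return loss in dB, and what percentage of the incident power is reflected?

RL ≈ 2.2 dB; 60.3% of incident power reflected

Γ = (21.8 + j146)/(121.8 + j146), |Γ| = 0.776
RL = −20·log₁₀(0.776) = 2.2 dB
P_refl/P_inc = |Γ|² = 0.603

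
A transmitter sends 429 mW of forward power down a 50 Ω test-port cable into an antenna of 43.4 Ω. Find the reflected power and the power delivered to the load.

Γ = (43.4 − 50)/(43.4 + 50) = -0.0707
|Γ|² = 0.00499
P_refl = |Γ|²·P_inc = 2.14 mW, P_del = (1 − |Γ|²)·P_inc = 427 mW

P_reflected ≈ 2.14 mW; P_delivered ≈ 427 mW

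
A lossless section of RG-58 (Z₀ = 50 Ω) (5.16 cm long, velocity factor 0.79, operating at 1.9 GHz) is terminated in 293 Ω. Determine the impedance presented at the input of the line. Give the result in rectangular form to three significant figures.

Z_in ≈ 29.6 + j74.6 Ω

λ = v/f = 0.79·c / 1.9 GHz = 0.125 m
βl = 2π·l/λ = 2π × 0.414 = 149°
tan(βl) = tan(149°) = -0.603
Z_in = Z_0·(Z_L + jZ_0·tanβl)/(Z_0 + jZ_L·tanβl)
     = 50·(293 − j30.1)/(50 − j177)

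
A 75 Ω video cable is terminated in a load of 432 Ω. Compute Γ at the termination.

Γ = 0.704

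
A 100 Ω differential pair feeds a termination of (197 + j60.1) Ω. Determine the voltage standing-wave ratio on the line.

Γ = (Z_L − Z_0)/(Z_L + Z_0) = (97 + j60.1)/(297 + j60.1)
|Γ| = 114/303 = 0.377
VSWR = (1 + |Γ|)/(1 − |Γ|) = 1.38/0.623

VSWR ≈ 2.21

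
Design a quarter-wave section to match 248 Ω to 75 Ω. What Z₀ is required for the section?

Z_qwt = √(Z_0·R_L) = √(75 × 248) = √18600

Z_qwt ≈ 136 Ω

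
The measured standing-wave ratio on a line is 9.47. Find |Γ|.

|Γ| = (S − 1)/(S + 1) = (9.47 − 1)/(9.47 + 1) = 8.47/10.5

|Γ| ≈ 0.809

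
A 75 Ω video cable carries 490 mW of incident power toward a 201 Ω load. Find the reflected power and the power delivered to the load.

Γ = (201 − 75)/(201 + 75) = 0.457
|Γ|² = 0.208
P_refl = |Γ|²·P_inc = 102 mW, P_del = (1 − |Γ|²)·P_inc = 388 mW

P_reflected ≈ 102 mW; P_delivered ≈ 388 mW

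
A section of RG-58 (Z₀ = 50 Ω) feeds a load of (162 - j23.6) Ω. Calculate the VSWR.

VSWR ≈ 3.32

Γ = (Z_L − Z_0)/(Z_L + Z_0) = (112 − j23.6)/(212 − j23.6)
|Γ| = 114/213 = 0.537
VSWR = (1 + |Γ|)/(1 − |Γ|) = 1.54/0.463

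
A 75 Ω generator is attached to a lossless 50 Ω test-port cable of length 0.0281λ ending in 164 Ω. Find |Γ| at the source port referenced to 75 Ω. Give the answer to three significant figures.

βl = 2π × 0.0281 = 10.1°
tan(βl) = 0.178
Z_in = Z_0·(Z_L + jZ_0·tanβl)/(Z_0 + jZ_L·tanβl) = 126 − j64.8 Ω
Γ_s = (Z_in − Z_s)/(Z_in + Z_s) = (51.1 − j64.8)/(201 − j64.8), |Γ_s| = 0.391

|Γ| ≈ 0.391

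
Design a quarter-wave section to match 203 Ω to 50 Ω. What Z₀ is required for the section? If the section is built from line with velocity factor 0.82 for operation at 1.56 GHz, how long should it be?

Z_qwt = √(Z_0·R_L) = √(50 × 203) = √10150
λ = 0.82·c/f = 0.158 m, so l = λ/4 = 0.0394 m

Z_qwt ≈ 101 Ω; length ≈ 3.94 cm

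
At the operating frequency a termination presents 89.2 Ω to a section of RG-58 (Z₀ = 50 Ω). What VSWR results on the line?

For a purely resistive load, VSWR = R_L/Z_0 or Z_0/R_L (whichever > 1) = 89.2/50

VSWR ≈ 1.78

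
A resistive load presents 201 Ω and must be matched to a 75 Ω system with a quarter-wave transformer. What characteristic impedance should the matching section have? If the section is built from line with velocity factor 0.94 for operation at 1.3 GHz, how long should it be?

Z_qwt ≈ 123 Ω; length ≈ 5.42 cm

Z_qwt = √(Z_0·R_L) = √(75 × 201) = √15080
λ = 0.94·c/f = 0.217 m, so l = λ/4 = 0.0542 m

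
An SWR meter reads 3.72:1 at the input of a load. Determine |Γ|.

|Γ| = (S − 1)/(S + 1) = (3.72 − 1)/(3.72 + 1) = 2.72/4.72

|Γ| ≈ 0.576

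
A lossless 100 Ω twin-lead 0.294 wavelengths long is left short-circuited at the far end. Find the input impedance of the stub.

βl = 2π × 0.294 = 106°
tan(βl) = -3.52
For a short-circuited stub, Z_in = jZ_0·tan(βl)

Z_in ≈ −j352 Ω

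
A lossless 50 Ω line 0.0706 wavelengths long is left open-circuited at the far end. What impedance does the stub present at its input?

βl = 2π × 0.0706 = 25.4°
tan(βl) = 0.475
For an open-circuited stub, Z_in = −jZ_0·cot(βl) = −jZ_0/tan(βl)

Z_in ≈ −j105 Ω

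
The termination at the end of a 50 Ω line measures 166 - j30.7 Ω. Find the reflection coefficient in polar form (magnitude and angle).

Γ = (Z_L − Z_0)/(Z_L + Z_0) = (116 − j30.7)/(216 − j30.7)
|Γ| = 120/218 = 0.55

Γ ≈ 0.55 ∠ -6.73°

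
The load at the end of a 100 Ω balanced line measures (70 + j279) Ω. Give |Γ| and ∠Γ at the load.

Γ = (Z_L − Z_0)/(Z_L + Z_0) = (-30 + j279)/(170 + j279)
|Γ| = 281/327 = 0.859

Γ ≈ 0.859 ∠ 37.5°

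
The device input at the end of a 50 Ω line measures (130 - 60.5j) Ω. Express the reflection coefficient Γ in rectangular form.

Γ ≈ 0.501 − j0.168

Γ = (Z_L − Z_0)/(Z_L + Z_0) = (80 − j60.5)/(180 − j60.5)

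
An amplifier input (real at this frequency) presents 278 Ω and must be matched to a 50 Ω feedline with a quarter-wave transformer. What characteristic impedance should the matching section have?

Z_qwt = √(Z_0·R_L) = √(50 × 278) = √13900

Z_qwt ≈ 118 Ω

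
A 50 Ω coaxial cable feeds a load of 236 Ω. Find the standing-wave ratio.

Γ = (236 − 50)/(236 + 50) = 0.65
VSWR = (1 + 0.65)/(1 − 0.65)

VSWR ≈ 4.72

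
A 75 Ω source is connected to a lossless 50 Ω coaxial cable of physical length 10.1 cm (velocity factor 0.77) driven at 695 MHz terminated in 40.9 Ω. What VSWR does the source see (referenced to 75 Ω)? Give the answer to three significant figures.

VSWR ≈ 1.32

λ = v/f = 0.77·c / 695 MHz = 0.332 m
βl = 2π·l/λ = 2π × 0.304 = 109°
tan(βl) = -2.84
Z_in = Z_0·(Z_L + jZ_0·tanβl)/(Z_0 + jZ_L·tanβl) = 58 − j7.34 Ω
Γ_s = (Z_in − Z_s)/(Z_in + Z_s) = (-17 − j7.34)/(133 − j7.34), |Γ_s| = 0.139
VSWR = (1 + |Γ_s|)/(1 − |Γ_s|)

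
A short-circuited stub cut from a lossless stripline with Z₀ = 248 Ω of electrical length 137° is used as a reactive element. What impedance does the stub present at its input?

tan(βl) = -0.933
For a short-circuited stub, Z_in = jZ_0·tan(βl)

Z_in ≈ −j231 Ω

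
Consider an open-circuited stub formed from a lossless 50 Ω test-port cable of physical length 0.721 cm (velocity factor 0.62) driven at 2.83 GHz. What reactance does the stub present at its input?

X_in ≈ -60.7 Ω (capacitive)

λ = v/f = 0.62·c / 2.83 GHz = 0.0657 m
βl = 2π·l/λ = 2π × 0.11 = 39.5°
tan(βl) = 0.824
For an open-circuited stub, Z_in = −jZ_0·cot(βl) = −jZ_0/tan(βl)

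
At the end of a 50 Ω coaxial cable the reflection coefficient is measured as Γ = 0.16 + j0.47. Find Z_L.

Z_L ≈ 40.7 + j50.7 Ω

Z_L = Z_0·(1 + Γ)/(1 − Γ) = 50·(1.16 + j0.47)/(0.84 − j0.47)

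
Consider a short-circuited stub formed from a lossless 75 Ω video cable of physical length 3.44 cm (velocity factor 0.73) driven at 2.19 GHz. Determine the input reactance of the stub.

X_in ≈ -112 Ω (capacitive)

λ = v/f = 0.73·c / 2.19 GHz = 0.1 m
βl = 2π·l/λ = 2π × 0.344 = 124°
tan(βl) = -1.49
For a short-circuited stub, Z_in = jZ_0·tan(βl)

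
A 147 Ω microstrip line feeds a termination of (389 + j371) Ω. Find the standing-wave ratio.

VSWR ≈ 5.24

Γ = (Z_L − Z_0)/(Z_L + Z_0) = (242 + j371)/(536 + j371)
|Γ| = 443/652 = 0.68
VSWR = (1 + |Γ|)/(1 − |Γ|) = 1.68/0.32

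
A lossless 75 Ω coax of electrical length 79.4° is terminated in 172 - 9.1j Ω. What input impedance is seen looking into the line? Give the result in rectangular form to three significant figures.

tan(βl) = tan(79.4°) = 5.34
Z_in = Z_0·(Z_L + jZ_0·tanβl)/(Z_0 + jZ_L·tanβl)
     = 75·(172 + j392)/(124 + j919)

Z_in ≈ 33.2 − j9.56 Ω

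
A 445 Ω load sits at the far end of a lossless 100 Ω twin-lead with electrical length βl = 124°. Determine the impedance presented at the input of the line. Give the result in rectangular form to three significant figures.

Z_in ≈ 32 + j62.6 Ω

tan(βl) = tan(124°) = -1.48
Z_in = Z_0·(Z_L + jZ_0·tanβl)/(Z_0 + jZ_L·tanβl)
     = 100·(445 − j148)/(100 − j660)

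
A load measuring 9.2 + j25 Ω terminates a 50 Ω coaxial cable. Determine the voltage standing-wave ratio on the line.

VSWR ≈ 6.83

Γ = (Z_L − Z_0)/(Z_L + Z_0) = (-40.8 + j25)/(59.2 + j25)
|Γ| = 47.9/64.3 = 0.745
VSWR = (1 + |Γ|)/(1 − |Γ|) = 1.74/0.255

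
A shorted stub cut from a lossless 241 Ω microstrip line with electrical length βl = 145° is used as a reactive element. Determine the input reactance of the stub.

X_in ≈ -169 Ω (capacitive)

tan(βl) = -0.7
For a shorted stub, Z_in = jZ_0·tan(βl)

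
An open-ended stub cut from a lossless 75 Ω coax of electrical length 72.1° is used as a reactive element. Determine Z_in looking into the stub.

Z_in ≈ −j24.2 Ω

tan(βl) = 3.1
For an open-ended stub, Z_in = −jZ_0·cot(βl) = −jZ_0/tan(βl)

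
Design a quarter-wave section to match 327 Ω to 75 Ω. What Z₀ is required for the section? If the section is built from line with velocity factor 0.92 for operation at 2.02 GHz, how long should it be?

Z_qwt ≈ 157 Ω; length ≈ 3.42 cm

Z_qwt = √(Z_0·R_L) = √(75 × 327) = √24520
λ = 0.92·c/f = 0.137 m, so l = λ/4 = 0.0342 m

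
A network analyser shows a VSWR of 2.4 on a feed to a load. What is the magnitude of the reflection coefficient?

|Γ| ≈ 0.412

|Γ| = (S − 1)/(S + 1) = (2.4 − 1)/(2.4 + 1) = 1.4/3.4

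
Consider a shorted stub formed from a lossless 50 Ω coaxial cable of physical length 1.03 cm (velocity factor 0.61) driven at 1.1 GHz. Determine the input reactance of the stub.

λ = v/f = 0.61·c / 1.1 GHz = 0.166 m
βl = 2π·l/λ = 2π × 0.0619 = 22.3°
tan(βl) = 0.41
For a shorted stub, Z_in = jZ_0·tan(βl)

X_in ≈ 20.5 Ω (inductive)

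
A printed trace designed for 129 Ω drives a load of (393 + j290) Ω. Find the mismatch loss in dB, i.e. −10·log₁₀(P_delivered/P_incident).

Γ = (264 + j290)/(522 + j290), |Γ| = 0.657
|Γ|² = 0.431, so P_del/P_inc = 1 − |Γ|² = 0.569
ML = −10·log₁₀(1 − |Γ|²)

mismatch loss ≈ 2.45 dB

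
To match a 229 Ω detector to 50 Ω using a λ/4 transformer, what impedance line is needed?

Z_qwt = √(Z_0·R_L) = √(50 × 229) = √11450

Z_qwt ≈ 107 Ω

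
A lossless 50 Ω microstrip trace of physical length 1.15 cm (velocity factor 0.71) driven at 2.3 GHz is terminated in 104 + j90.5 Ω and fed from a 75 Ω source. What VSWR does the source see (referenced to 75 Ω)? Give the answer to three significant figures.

VSWR ≈ 3.45

λ = v/f = 0.71·c / 2.3 GHz = 0.0926 m
βl = 2π·l/λ = 2π × 0.124 = 44.7°
tan(βl) = 0.99
Z_in = Z_0·(Z_L + jZ_0·tanβl)/(Z_0 + jZ_L·tanβl) = 42.3 − j66.8 Ω
Γ_s = (Z_in − Z_s)/(Z_in + Z_s) = (-32.7 − j66.8)/(117 − j66.8), |Γ_s| = 0.551
VSWR = (1 + |Γ_s|)/(1 − |Γ_s|)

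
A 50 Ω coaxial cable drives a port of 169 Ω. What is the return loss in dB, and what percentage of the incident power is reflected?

Γ = (169 − 50)/(169 + 50) = 0.543
RL = −20·log₁₀(0.543) = 5.3 dB
P_refl/P_inc = |Γ|² = 0.295

RL ≈ 5.3 dB; 29.5% of incident power reflected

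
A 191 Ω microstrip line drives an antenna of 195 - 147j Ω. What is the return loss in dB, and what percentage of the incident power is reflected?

Γ = (4 − j147)/(386 − j147), |Γ| = 0.356
RL = −20·log₁₀(0.356) = 8.97 dB
P_refl/P_inc = |Γ|² = 0.127

RL ≈ 8.97 dB; 12.7% of incident power reflected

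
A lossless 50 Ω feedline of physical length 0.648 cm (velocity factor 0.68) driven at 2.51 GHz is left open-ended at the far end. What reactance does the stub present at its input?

X_in ≈ -91.3 Ω (capacitive)

λ = v/f = 0.68·c / 2.51 GHz = 0.0813 m
βl = 2π·l/λ = 2π × 0.0797 = 28.7°
tan(βl) = 0.548
For an open-ended stub, Z_in = −jZ_0·cot(βl) = −jZ_0/tan(βl)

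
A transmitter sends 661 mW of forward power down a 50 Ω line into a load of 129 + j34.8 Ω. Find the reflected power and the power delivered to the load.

|Γ| = |(79 + j34.8)/(179 + j34.8)| = 0.473
|Γ|² = 0.224
P_refl = |Γ|²·P_inc = 148 mW, P_del = (1 − |Γ|²)·P_inc = 513 mW

P_reflected ≈ 148 mW; P_delivered ≈ 513 mW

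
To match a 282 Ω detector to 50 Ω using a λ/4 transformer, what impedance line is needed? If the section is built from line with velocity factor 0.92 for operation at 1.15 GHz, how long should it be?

Z_qwt ≈ 119 Ω; length ≈ 6 cm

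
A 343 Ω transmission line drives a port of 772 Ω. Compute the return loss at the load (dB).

Γ = (772 − 343)/(772 + 343) = 0.385
RL = −20·log₁₀|Γ| = −20·log₁₀(0.385)

RL ≈ 8.3 dB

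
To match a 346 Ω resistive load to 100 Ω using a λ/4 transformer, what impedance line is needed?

Z_qwt = √(Z_0·R_L) = √(100 × 346) = √34600

Z_qwt ≈ 186 Ω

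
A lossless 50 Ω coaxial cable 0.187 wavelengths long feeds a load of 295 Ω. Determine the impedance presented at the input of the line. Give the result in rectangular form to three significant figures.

Z_in ≈ 9.9 − j20.2 Ω

βl = 2π × 0.187 = 67.3°
tan(βl) = tan(67.3°) = 2.39
Z_in = Z_0·(Z_L + jZ_0·tanβl)/(Z_0 + jZ_L·tanβl)
     = 50·(295 + j120)/(50 + j706)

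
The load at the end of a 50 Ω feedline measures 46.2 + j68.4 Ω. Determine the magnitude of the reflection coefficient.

|Γ| ≈ 0.58

Γ = (Z_L − Z_0)/(Z_L + Z_0) = (-3.8 + j68.4)/(96.2 + j68.4)
|Γ| = 68.5/118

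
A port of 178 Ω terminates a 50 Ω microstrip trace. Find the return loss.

RL ≈ 5.01 dB

Γ = (178 − 50)/(178 + 50) = 0.561
RL = −20·log₁₀|Γ| = −20·log₁₀(0.561)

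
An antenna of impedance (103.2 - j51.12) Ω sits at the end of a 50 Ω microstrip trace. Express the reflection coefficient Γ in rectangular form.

Γ = (Z_L − Z_0)/(Z_L + Z_0) = (53.2 − j51.12)/(153.2 − j51.12)

Γ ≈ 0.413 − j0.196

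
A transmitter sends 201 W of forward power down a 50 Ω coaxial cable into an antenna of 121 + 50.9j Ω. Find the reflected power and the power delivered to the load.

P_reflected ≈ 48.2 W; P_delivered ≈ 153 W

|Γ| = |(71 + j50.9)/(171 + j50.9)| = 0.49
|Γ|² = 0.24
P_refl = |Γ|²·P_inc = 48.2 W, P_del = (1 − |Γ|²)·P_inc = 153 W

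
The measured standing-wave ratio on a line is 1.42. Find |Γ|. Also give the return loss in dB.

|Γ| = (S − 1)/(S + 1) = (1.42 − 1)/(1.42 + 1) = 0.42/2.42
RL = −20·log₁₀|Γ| = −20·log₁₀(0.174)

|Γ| ≈ 0.174; return loss ≈ 15.2 dB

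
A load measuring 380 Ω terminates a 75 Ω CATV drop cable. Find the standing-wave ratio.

VSWR ≈ 5.07

Γ = (380 − 75)/(380 + 75) = 0.67
VSWR = (1 + 0.67)/(1 − 0.67)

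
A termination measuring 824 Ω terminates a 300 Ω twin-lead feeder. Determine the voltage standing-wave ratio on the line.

VSWR ≈ 2.75

Γ = (824 − 300)/(824 + 300) = 0.466
VSWR = (1 + 0.466)/(1 − 0.466)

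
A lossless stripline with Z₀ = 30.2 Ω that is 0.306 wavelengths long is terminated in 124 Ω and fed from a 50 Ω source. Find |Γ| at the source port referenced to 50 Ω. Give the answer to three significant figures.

|Γ| ≈ 0.726

βl = 2π × 0.306 = 110°
tan(βl) = -2.72
Z_in = Z_0·(Z_L + jZ_0·tanβl)/(Z_0 + jZ_L·tanβl) = 8.28 + j10.3 Ω
Γ_s = (Z_in − Z_s)/(Z_in + Z_s) = (-41.7 + j10.3)/(58.3 + j10.3), |Γ_s| = 0.726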